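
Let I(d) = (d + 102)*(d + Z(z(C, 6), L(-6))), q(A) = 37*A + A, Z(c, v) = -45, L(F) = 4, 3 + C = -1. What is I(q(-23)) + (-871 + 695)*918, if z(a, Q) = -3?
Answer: 547900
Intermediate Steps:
C = -4 (C = -3 - 1 = -4)
q(A) = 38*A
I(d) = (-45 + d)*(102 + d) (I(d) = (d + 102)*(d - 45) = (102 + d)*(-45 + d) = (-45 + d)*(102 + d))
I(q(-23)) + (-871 + 695)*918 = (-4590 + (38*(-23))² + 57*(38*(-23))) + (-871 + 695)*918 = (-4590 + (-874)² + 57*(-874)) - 176*918 = (-4590 + 763876 - 49818) - 161568 = 709468 - 161568 = 547900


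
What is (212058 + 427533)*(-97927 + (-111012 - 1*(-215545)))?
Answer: 4225138146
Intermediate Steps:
(212058 + 427533)*(-97927 + (-111012 - 1*(-215545))) = 639591*(-97927 + (-111012 + 215545)) = 639591*(-97927 + 104533) = 639591*6606 = 4225138146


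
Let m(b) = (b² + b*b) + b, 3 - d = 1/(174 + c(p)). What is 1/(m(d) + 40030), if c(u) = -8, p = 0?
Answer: 6889/275910800 ≈ 2.4968e-5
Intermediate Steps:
d = 497/166 (d = 3 - 1/(174 - 8) = 3 - 1/166 = 497/166 ≈ 2.9940)
m(b) = b + 2*b² (m(b) = (b² + b²) + b = 2*b² + b = b + 2*b²)
1/(m(d) + 40030) = 1/(497*(1 + 2*(497/166))/166 + 40030) = 1/(497*(1 + 497/83)/166 + 40030) = 1/((497/166)*(580/83) + 40030) = 1/(144130/6889 + 40030) = 1/(275910800/6889) = 6889/275910800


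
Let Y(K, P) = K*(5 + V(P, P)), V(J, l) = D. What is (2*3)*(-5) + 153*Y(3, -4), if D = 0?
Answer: 2265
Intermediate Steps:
V(J, l) = 0
Y(K, P) = 5*K (Y(K, P) = K*(5 + 0) = K*5 = 5*K)
(2*3)*(-5) + 153*Y(3, -4) = (2*3)*(-5) + 153*(5*3) = 6*(-5) + 153*15 = -30 + 2295 = 2265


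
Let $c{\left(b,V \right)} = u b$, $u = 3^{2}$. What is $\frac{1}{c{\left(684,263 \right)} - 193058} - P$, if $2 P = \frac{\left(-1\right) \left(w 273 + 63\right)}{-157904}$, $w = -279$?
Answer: $\frac{888979625}{3689071676} \approx 0.24098$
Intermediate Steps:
$u = 9$
$c{\left(b,V \right)} = 9 b$
$P = - \frac{9513}{39476}$ ($P = \frac{- (\left(-279\right) 273 + 63) \frac{1}{-157904}}{2} = \frac{- (-76167 + 63) \left(- \frac{1}{157904}\right)}{2} = \frac{\left(-1\right) \left(-76104\right) \left(- \frac{1}{157904}\right)}{2} = \frac{76104 \left(- \frac{1}{157904}\right)}{2} = \frac{1}{2} \left(- \frac{9513}{19738}\right) = - \frac{9513}{39476} \approx -0.24098$)
$\frac{1}{c{\left(684,263 \right)} - 193058} - P = \frac{1}{9 \cdot 684 - 193058} - - \frac{9513}{39476} = \frac{1}{6156 - 193058} + \frac{9513}{39476} = \frac{1}{-186902} + \frac{9513}{39476} = - \frac{1}{186902} + \frac{9513}{39476} = \frac{888979625}{3689071676}$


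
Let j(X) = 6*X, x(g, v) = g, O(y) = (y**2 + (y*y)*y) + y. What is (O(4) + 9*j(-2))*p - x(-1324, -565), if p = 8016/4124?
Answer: 1316948/1031 ≈ 1277.3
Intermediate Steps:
O(y) = y + y**2 + y**3 (O(y) = (y**2 + y**2*y) + y = (y**2 + y**3) + y = y + y**2 + y**3)
p = 2004/1031 (p = 8016*(1/4124) = 2004/1031 ≈ 1.9437)
(O(4) + 9*j(-2))*p - x(-1324, -565) = (4*(1 + 4 + 4**2) + 9*(6*(-2)))*(2004/1031) - 1*(-1324) = (4*(1 + 4 + 16) + 9*(-12))*(2004/1031) + 1324 = (4*21 - 108)*(2004/1031) + 1324 = (84 - 108)*(2004/1031) + 1324 = -24*2004/1031 + 1324 = -48096/1031 + 1324 = 1316948/1031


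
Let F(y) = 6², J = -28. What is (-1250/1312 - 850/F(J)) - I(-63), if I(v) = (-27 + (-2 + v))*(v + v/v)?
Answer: -33821441/5904 ≈ -5728.6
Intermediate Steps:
F(y) = 36
I(v) = (1 + v)*(-29 + v) (I(v) = (-29 + v)*(v + 1) = (-29 + v)*(1 + v) = (1 + v)*(-29 + v))
(-1250/1312 - 850/F(J)) - I(-63) = (-1250/1312 - 850/36) - (-29 + (-63)² - 28*(-63)) = (-1250*1/1312 - 850*1/36) - (-29 + 3969 + 1764) = (-625/656 - 425/18) - 1*5704 = -145025/5904 - 5704 = -33821441/5904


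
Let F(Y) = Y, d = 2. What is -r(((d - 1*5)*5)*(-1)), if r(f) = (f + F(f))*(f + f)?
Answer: -900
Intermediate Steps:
r(f) = 4*f² (r(f) = (f + f)*(f + f) = (2*f)*(2*f) = 4*f²)
-r(((d - 1*5)*5)*(-1)) = -4*(((2 - 1*5)*5)*(-1))² = -4*(((2 - 5)*5)*(-1))² = -4*(-3*5*(-1))² = -4*(-15*(-1))² = -4*15² = -4*225 = -1*900 = -900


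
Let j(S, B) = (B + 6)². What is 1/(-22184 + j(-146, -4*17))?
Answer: -1/18340 ≈ -5.4526e-5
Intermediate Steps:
j(S, B) = (6 + B)²
1/(-22184 + j(-146, -4*17)) = 1/(-22184 + (6 - 4*17)²) = 1/(-22184 + (6 - 68)²) = 1/(-22184 + (-62)²) = 1/(-22184 + 3844) = 1/(-18340) = -1/18340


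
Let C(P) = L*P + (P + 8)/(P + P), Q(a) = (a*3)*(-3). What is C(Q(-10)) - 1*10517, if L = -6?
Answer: -995081/90 ≈ -11056.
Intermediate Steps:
Q(a) = -9*a (Q(a) = (3*a)*(-3) = -9*a)
C(P) = -6*P + (8 + P)/(2*P) (C(P) = -6*P + (P + 8)/(P + P) = -6*P + (8 + P)/((2*P)) = -6*P + (8 + P)*(1/(2*P)) = -6*P + (8 + P)/(2*P))
C(Q(-10)) - 1*10517 = (½ - (-54)*(-10) + 4/((-9*(-10)))) - 1*10517 = (½ - 6*90 + 4/90) - 10517 = (½ - 540 + 4*(1/90)) - 10517 = (½ - 540 + 2/45) - 10517 = -48551/90 - 10517 = -995081/90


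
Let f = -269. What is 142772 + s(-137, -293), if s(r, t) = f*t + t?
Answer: 221296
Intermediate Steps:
s(r, t) = -268*t (s(r, t) = -269*t + t = -268*t)
142772 + s(-137, -293) = 142772 - 268*(-293) = 142772 + 78524 = 221296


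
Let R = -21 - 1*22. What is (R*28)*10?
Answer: -12040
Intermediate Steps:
R = -43 (R = -21 - 22 = -43)
(R*28)*10 = -43*28*10 = -1204*10 = -12040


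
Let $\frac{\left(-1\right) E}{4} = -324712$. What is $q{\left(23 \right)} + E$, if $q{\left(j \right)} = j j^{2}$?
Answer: $1311015$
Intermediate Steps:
$E = 1298848$ ($E = \left(-4\right) \left(-324712\right) = 1298848$)
$q{\left(j \right)} = j^{3}$
$q{\left(23 \right)} + E = 23^{3} + 1298848 = 12167 + 1298848 = 1311015$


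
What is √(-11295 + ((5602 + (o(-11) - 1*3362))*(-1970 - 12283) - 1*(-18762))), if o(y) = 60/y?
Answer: I*√3852822633/11 ≈ 5642.8*I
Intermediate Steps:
√(-11295 + ((5602 + (o(-11) - 1*3362))*(-1970 - 12283) - 1*(-18762))) = √(-11295 + ((5602 + (60/(-11) - 1*3362))*(-1970 - 12283) - 1*(-18762))) = √(-11295 + ((5602 + (60*(-1/11) - 3362))*(-14253) + 18762)) = √(-11295 + ((5602 + (-60/11 - 3362))*(-14253) + 18762)) = √(-11295 + ((5602 - 37042/11)*(-14253) + 18762)) = √(-11295 + ((24580/11)*(-14253) + 18762)) = √(-11295 + (-350338740/11 + 18762)) = √(-11295 - 350132358/11) = √(-350256603/11) = I*√3852822633/11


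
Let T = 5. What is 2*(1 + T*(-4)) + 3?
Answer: -35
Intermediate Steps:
2*(1 + T*(-4)) + 3 = 2*(1 + 5*(-4)) + 3 = 2*(1 - 20) + 3 = 2*(-19) + 3 = -38 + 3 = -35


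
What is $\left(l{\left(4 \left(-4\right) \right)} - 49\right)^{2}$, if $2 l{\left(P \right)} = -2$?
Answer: $2500$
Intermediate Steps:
$l{\left(P \right)} = -1$ ($l{\left(P \right)} = \frac{1}{2} \left(-2\right) = -1$)
$\left(l{\left(4 \left(-4\right) \right)} - 49\right)^{2} = \left(-1 - 49\right)^{2} = \left(-50\right)^{2} = 2500$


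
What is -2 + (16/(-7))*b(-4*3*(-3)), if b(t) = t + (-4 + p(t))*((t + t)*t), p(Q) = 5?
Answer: -42062/7 ≈ -6008.9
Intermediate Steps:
b(t) = t + 2*t² (b(t) = t + (-4 + 5)*((t + t)*t) = t + 1*((2*t)*t) = t + 1*(2*t²) = t + 2*t²)
-2 + (16/(-7))*b(-4*3*(-3)) = -2 + (16/(-7))*((-4*3*(-3))*(1 + 2*(-4*3*(-3)))) = -2 + (16*(-⅐))*((-12*(-3))*(1 + 2*(-12*(-3)))) = -2 - 576*(1 + 2*36)/7 = -2 - 576*(1 + 72)/7 = -2 - 576*73/7 = -2 - 16/7*2628 = -2 - 42048/7 = -42062/7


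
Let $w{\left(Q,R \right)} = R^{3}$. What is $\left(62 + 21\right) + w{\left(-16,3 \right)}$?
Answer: $110$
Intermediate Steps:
$\left(62 + 21\right) + w{\left(-16,3 \right)} = \left(62 + 21\right) + 3^{3} = 83 + 27 = 110$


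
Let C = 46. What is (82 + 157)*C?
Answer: 10994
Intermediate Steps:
(82 + 157)*C = (82 + 157)*46 = 239*46 = 10994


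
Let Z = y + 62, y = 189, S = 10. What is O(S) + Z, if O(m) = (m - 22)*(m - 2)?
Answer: 155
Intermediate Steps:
O(m) = (-22 + m)*(-2 + m)
Z = 251 (Z = 189 + 62 = 251)
O(S) + Z = (44 + 10**2 - 24*10) + 251 = (44 + 100 - 240) + 251 = -96 + 251 = 155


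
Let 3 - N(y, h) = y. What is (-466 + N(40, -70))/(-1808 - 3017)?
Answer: 503/4825 ≈ 0.10425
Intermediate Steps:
N(y, h) = 3 - y
(-466 + N(40, -70))/(-1808 - 3017) = (-466 + (3 - 1*40))/(-1808 - 3017) = (-466 + (3 - 40))/(-4825) = (-466 - 37)*(-1/4825) = -503*(-1/4825) = 503/4825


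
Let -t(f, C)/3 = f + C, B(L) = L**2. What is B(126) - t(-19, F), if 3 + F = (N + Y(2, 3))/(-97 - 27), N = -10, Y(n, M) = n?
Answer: 490116/31 ≈ 15810.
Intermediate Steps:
F = -91/31 (F = -3 + (-10 + 2)/(-97 - 27) = -3 - 8/(-124) = -3 - 8*(-1/124) = -3 + 2/31 = -91/31 ≈ -2.9355)
t(f, C) = -3*C - 3*f (t(f, C) = -3*(f + C) = -3*(C + f) = -3*C - 3*f)
B(126) - t(-19, F) = 126**2 - (-3*(-91/31) - 3*(-19)) = 15876 - (273/31 + 57) = 15876 - 1*2040/31 = 15876 - 2040/31 = 490116/31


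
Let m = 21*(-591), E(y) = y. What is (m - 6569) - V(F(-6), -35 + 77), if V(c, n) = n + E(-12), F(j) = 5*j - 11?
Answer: -19010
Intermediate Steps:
m = -12411
F(j) = -11 + 5*j
V(c, n) = -12 + n (V(c, n) = n - 12 = -12 + n)
(m - 6569) - V(F(-6), -35 + 77) = (-12411 - 6569) - (-12 + (-35 + 77)) = -18980 - (-12 + 42) = -18980 - 1*30 = -18980 - 30 = -19010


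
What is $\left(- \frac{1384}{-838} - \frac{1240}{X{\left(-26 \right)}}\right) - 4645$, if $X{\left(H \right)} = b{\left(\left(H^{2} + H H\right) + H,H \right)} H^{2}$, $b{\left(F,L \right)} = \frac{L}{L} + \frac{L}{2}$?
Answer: $- \frac{1972735937}{424866} \approx -4643.2$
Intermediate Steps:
$b{\left(F,L \right)} = 1 + \frac{L}{2}$ ($b{\left(F,L \right)} = 1 + L \frac{1}{2} = 1 + \frac{L}{2}$)
$X{\left(H \right)} = H^{2} \left(1 + \frac{H}{2}\right)$ ($X{\left(H \right)} = \left(1 + \frac{H}{2}\right) H^{2} = H^{2} \left(1 + \frac{H}{2}\right)$)
$\left(- \frac{1384}{-838} - \frac{1240}{X{\left(-26 \right)}}\right) - 4645 = \left(- \frac{1384}{-838} - \frac{1240}{\frac{1}{2} \left(-26\right)^{2} \left(2 - 26\right)}\right) - 4645 = \left(\left(-1384\right) \left(- \frac{1}{838}\right) - \frac{1240}{\frac{1}{2} \cdot 676 \left(-24\right)}\right) - 4645 = \left(\frac{692}{419} - \frac{1240}{-8112}\right) - 4645 = \left(\frac{692}{419} - - \frac{155}{1014}\right) - 4645 = \left(\frac{692}{419} + \frac{155}{1014}\right) - 4645 = \frac{766633}{424866} - 4645 = - \frac{1972735937}{424866}$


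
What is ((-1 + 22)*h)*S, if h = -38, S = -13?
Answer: 10374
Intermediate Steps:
((-1 + 22)*h)*S = ((-1 + 22)*(-38))*(-13) = (21*(-38))*(-13) = -798*(-13) = 10374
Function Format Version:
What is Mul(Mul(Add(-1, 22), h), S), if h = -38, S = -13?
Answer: 10374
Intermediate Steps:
Mul(Mul(Add(-1, 22), h), S) = Mul(Mul(Add(-1, 22), -38), -13) = Mul(Mul(21, -38), -13) = Mul(-798, -13) = 10374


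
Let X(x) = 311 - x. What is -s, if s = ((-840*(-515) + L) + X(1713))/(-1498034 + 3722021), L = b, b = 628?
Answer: -143942/741329 ≈ -0.19417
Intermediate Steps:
L = 628
s = 143942/741329 (s = ((-840*(-515) + 628) + (311 - 1*1713))/(-1498034 + 3722021) = ((432600 + 628) + (311 - 1713))/2223987 = (433228 - 1402)*(1/2223987) = 431826*(1/2223987) = 143942/741329 ≈ 0.19417)
-s = -1*143942/741329 = -143942/741329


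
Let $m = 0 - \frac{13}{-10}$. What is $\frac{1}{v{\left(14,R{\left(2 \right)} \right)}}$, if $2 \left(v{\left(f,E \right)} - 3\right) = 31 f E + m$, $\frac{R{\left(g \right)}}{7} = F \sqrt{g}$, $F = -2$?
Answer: $- \frac{1460}{7383549871} - \frac{1215200 \sqrt{2}}{7383549871} \approx -0.00023295$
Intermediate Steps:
$R{\left(g \right)} = - 14 \sqrt{g}$ ($R{\left(g \right)} = 7 \left(- 2 \sqrt{g}\right) = - 14 \sqrt{g}$)
$m = \frac{13}{10}$ ($m = 0 - - \frac{13}{10} = 0 + \frac{13}{10} = \frac{13}{10} \approx 1.3$)
$v{\left(f,E \right)} = \frac{73}{20} + \frac{31 E f}{2}$ ($v{\left(f,E \right)} = 3 + \frac{31 f E + \frac{13}{10}}{2} = 3 + \frac{31 E f + \frac{13}{10}}{2} = 3 + \frac{\frac{13}{10} + 31 E f}{2} = 3 + \left(\frac{13}{20} + \frac{31 E f}{2}\right) = \frac{73}{20} + \frac{31 E f}{2}$)
$\frac{1}{v{\left(14,R{\left(2 \right)} \right)}} = \frac{1}{\frac{73}{20} + \frac{31}{2} \left(- 14 \sqrt{2}\right) 14} = \frac{1}{\frac{73}{20} - 3038 \sqrt{2}}$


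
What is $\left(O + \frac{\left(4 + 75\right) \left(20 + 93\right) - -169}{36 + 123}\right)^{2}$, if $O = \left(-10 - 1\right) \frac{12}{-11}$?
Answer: $\frac{13454224}{2809} \approx 4789.7$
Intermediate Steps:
$O = 12$ ($O = - 11 \cdot 12 \left(- \frac{1}{11}\right) = \left(-11\right) \left(- \frac{12}{11}\right) = 12$)
$\left(O + \frac{\left(4 + 75\right) \left(20 + 93\right) - -169}{36 + 123}\right)^{2} = \left(12 + \frac{\left(4 + 75\right) \left(20 + 93\right) - -169}{36 + 123}\right)^{2} = \left(12 + \frac{79 \cdot 113 + 169}{159}\right)^{2} = \left(12 + \left(8927 + 169\right) \frac{1}{159}\right)^{2} = \left(12 + 9096 \cdot \frac{1}{159}\right)^{2} = \left(12 + \frac{3032}{53}\right)^{2} = \left(\frac{3668}{53}\right)^{2} = \frac{13454224}{2809}$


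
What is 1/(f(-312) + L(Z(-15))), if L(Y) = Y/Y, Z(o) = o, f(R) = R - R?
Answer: 1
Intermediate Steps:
f(R) = 0
L(Y) = 1
1/(f(-312) + L(Z(-15))) = 1/(0 + 1) = 1/1 = 1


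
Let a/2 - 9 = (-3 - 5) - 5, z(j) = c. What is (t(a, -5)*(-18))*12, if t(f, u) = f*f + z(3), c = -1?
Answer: -13608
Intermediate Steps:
z(j) = -1
a = -8 (a = 18 + 2*((-3 - 5) - 5) = 18 + 2*(-8 - 5) = 18 + 2*(-13) = 18 - 26 = -8)
t(f, u) = -1 + f**2 (t(f, u) = f*f - 1 = f**2 - 1 = -1 + f**2)
(t(a, -5)*(-18))*12 = ((-1 + (-8)**2)*(-18))*12 = ((-1 + 64)*(-18))*12 = (63*(-18))*12 = -1134*12 = -13608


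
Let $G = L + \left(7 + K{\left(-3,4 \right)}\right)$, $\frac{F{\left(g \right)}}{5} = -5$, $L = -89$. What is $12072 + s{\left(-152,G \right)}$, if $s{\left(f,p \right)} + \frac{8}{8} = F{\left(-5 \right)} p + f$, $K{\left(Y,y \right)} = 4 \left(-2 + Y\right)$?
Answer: $14469$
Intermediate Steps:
$F{\left(g \right)} = -25$ ($F{\left(g \right)} = 5 \left(-5\right) = -25$)
$K{\left(Y,y \right)} = -8 + 4 Y$
$G = -102$ ($G = -89 + \left(7 + \left(-8 + 4 \left(-3\right)\right)\right) = -89 + \left(7 - 20\right) = -89 - 13 = -102$)
$s{\left(f,p \right)} = -1 + f - 25 p$ ($s{\left(f,p \right)} = -1 + \left(- 25 p + f\right) = -1 + \left(f - 25 p\right) = -1 + f - 25 p$)
$12072 + s{\left(-152,G \right)} = 12072 - -2397 = 12072 + 2397 = 14469$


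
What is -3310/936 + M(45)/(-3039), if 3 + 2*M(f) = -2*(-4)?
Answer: -1676905/474084 ≈ -3.5371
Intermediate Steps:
M(f) = 5/2 (M(f) = -3/2 + (-2*(-4))/2 = -3/2 + (½)*8 = -3/2 + 4 = 5/2)
-3310/936 + M(45)/(-3039) = -3310/936 + (5/2)/(-3039) = -3310*1/936 + (5/2)*(-1/3039) = -1655/468 - 5/6078 = -1676905/474084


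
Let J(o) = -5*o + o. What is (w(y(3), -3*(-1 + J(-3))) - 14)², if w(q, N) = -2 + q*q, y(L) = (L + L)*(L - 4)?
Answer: 400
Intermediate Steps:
J(o) = -4*o
y(L) = 2*L*(-4 + L) (y(L) = (2*L)*(-4 + L) = 2*L*(-4 + L))
w(q, N) = -2 + q²
(w(y(3), -3*(-1 + J(-3))) - 14)² = ((-2 + (2*3*(-4 + 3))²) - 14)² = ((-2 + (2*3*(-1))²) - 14)² = ((-2 + (-6)²) - 14)² = ((-2 + 36) - 14)² = (34 - 14)² = 20² = 400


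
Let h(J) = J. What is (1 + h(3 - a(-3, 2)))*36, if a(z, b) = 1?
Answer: 108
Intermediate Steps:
(1 + h(3 - a(-3, 2)))*36 = (1 + (3 - 1*1))*36 = (1 + (3 - 1))*36 = (1 + 2)*36 = 3*36 = 108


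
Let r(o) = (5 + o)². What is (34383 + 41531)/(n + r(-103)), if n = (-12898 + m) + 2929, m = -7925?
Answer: -37957/4145 ≈ -9.1573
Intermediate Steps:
n = -17894 (n = (-12898 - 7925) + 2929 = -20823 + 2929 = -17894)
(34383 + 41531)/(n + r(-103)) = (34383 + 41531)/(-17894 + (5 - 103)²) = 75914/(-17894 + (-98)²) = 75914/(-17894 + 9604) = 75914/(-8290) = 75914*(-1/8290) = -37957/4145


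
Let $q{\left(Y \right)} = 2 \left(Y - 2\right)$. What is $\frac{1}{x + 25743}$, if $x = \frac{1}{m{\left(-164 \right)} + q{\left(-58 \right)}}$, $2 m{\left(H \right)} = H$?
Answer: $\frac{202}{5200085} \approx 3.8846 \cdot 10^{-5}$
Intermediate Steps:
$q{\left(Y \right)} = -4 + 2 Y$ ($q{\left(Y \right)} = 2 \left(-2 + Y\right) = -4 + 2 Y$)
$m{\left(H \right)} = \frac{H}{2}$
$x = - \frac{1}{202}$ ($x = \frac{1}{\frac{1}{2} \left(-164\right) + \left(-4 + 2 \left(-58\right)\right)} = \frac{1}{-82 - 120} = \frac{1}{-202} = - \frac{1}{202} \approx -0.0049505$)
$\frac{1}{x + 25743} = \frac{1}{- \frac{1}{202} + 25743} = \frac{1}{\frac{5200085}{202}} = \frac{202}{5200085}$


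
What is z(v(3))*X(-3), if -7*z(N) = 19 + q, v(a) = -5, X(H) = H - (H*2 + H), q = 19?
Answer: -228/7 ≈ -32.571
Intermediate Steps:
X(H) = -2*H (X(H) = H - (2*H + H) = H - 3*H = -2*H)
z(N) = -38/7 (z(N) = -(19 + 19)/7 = -⅐*38 = -38/7)
z(v(3))*X(-3) = -(-76)*(-3)/7 = -38/7*6 = -228/7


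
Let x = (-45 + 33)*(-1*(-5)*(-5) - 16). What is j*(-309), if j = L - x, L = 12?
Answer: 148320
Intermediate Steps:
x = 492 (x = -12*(5*(-5) - 16) = -12*(-25 - 16) = -12*(-41) = 492)
j = -480 (j = 12 - 1*492 = 12 - 492 = -480)
j*(-309) = -480*(-309) = 148320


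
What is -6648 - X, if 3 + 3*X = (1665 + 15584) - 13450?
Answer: -23740/3 ≈ -7913.3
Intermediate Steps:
X = 3796/3 (X = -1 + ((1665 + 15584) - 13450)/3 = -1 + (17249 - 13450)/3 = -1 + (1/3)*3799 = -1 + 3799/3 = 3796/3 ≈ 1265.3)
-6648 - X = -6648 - 1*3796/3 = -6648 - 3796/3 = -23740/3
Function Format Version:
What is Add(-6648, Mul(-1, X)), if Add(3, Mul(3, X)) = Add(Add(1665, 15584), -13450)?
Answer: Rational(-23740, 3) ≈ -7913.3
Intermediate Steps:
X = Rational(3796, 3) (X = Add(-1, Mul(Rational(1, 3), Add(Add(1665, 15584), -13450))) = Add(-1, Mul(Rational(1, 3), Add(17249, -13450))) = Add(-1, Mul(Rational(1, 3), 3799)) = Add(-1, Rational(3799, 3)) = Rational(3796, 3) ≈ 1265.3)
Add(-6648, Mul(-1, X)) = Add(-6648, Mul(-1, Rational(3796, 3))) = Add(-6648, Rational(-3796, 3)) = Rational(-23740, 3)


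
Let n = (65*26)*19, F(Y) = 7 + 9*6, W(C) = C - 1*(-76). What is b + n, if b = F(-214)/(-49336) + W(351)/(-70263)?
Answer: 111309140913965/3466495368 ≈ 32110.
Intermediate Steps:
W(C) = 76 + C (W(C) = C + 76 = 76 + C)
F(Y) = 61 (F(Y) = 7 + 54 = 61)
b = -25352515/3466495368 (b = 61/(-49336) + (76 + 351)/(-70263) = 61*(-1/49336) + 427*(-1/70263) = -61/49336 - 427/70263 = -25352515/3466495368 ≈ -0.0073136)
n = 32110 (n = 1690*19 = 32110)
b + n = -25352515/3466495368 + 32110 = 111309140913965/3466495368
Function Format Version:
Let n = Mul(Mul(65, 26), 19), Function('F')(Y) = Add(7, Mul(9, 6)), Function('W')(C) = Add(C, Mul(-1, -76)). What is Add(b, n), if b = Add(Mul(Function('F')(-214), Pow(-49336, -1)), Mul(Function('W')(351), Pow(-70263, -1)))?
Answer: Rational(111309140913965, 3466495368) ≈ 32110.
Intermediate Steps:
Function('W')(C) = Add(76, C) (Function('W')(C) = Add(C, 76) = Add(76, C))
Function('F')(Y) = 61 (Function('F')(Y) = Add(7, 54) = 61)
b = Rational(-25352515, 3466495368) (b = Add(Mul(61, Pow(-49336, -1)), Mul(Add(76, 351), Pow(-70263, -1))) = Add(Mul(61, Rational(-1, 49336)), Mul(427, Rational(-1, 70263))) = Add(Rational(-61, 49336), Rational(-427, 70263)) = Rational(-25352515, 3466495368) ≈ -0.0073136)
n = 32110 (n = Mul(1690, 19) = 32110)
Add(b, n) = Add(Rational(-25352515, 3466495368), 32110) = Rational(111309140913965, 3466495368)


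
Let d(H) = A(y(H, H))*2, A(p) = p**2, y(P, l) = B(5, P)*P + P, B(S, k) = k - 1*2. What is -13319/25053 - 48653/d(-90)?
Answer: -85142478829/160043574600 ≈ -0.53200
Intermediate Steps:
B(S, k) = -2 + k (B(S, k) = k - 2 = -2 + k)
y(P, l) = P + P*(-2 + P) (y(P, l) = (-2 + P)*P + P = P*(-2 + P) + P = P + P*(-2 + P))
d(H) = 2*H**2*(-1 + H)**2 (d(H) = (H*(-1 + H))**2*2 = (H**2*(-1 + H)**2)*2 = 2*H**2*(-1 + H)**2)
-13319/25053 - 48653/d(-90) = -13319/25053 - 48653*1/(16200*(-1 - 90)**2) = -13319*1/25053 - 48653/(2*8100*(-91)**2) = -13319/25053 - 48653/(2*8100*8281) = -13319/25053 - 48653/134152200 = -85142478829/160043574600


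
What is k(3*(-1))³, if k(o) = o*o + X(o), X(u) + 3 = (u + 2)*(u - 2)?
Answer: 1331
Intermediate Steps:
X(u) = -3 + (-2 + u)*(2 + u) (X(u) = -3 + (u + 2)*(u - 2) = -3 + (2 + u)*(-2 + u) = -3 + (-2 + u)*(2 + u))
k(o) = -7 + 2*o² (k(o) = o*o + (-7 + o²) = o² + (-7 + o²) = -7 + 2*o²)
k(3*(-1))³ = (-7 + 2*(3*(-1))²)³ = (-7 + 2*(-3)²)³ = (-7 + 2*9)³ = (-7 + 18)³ = 11³ = 1331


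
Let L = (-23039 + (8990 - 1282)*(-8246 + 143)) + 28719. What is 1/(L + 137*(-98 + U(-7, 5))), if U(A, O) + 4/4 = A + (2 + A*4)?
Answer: -1/62470328 ≈ -1.6008e-8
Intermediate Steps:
U(A, O) = 1 + 5*A (U(A, O) = -1 + (A + (2 + A*4)) = -1 + (A + (2 + 4*A)) = -1 + (2 + 5*A) = 1 + 5*A)
L = -62452244 (L = (-23039 + 7708*(-8103)) + 28719 = (-23039 - 62457924) + 28719 = -62480963 + 28719 = -62452244)
1/(L + 137*(-98 + U(-7, 5))) = 1/(-62452244 + 137*(-98 + (1 + 5*(-7)))) = 1/(-62452244 + 137*(-98 + (1 - 35))) = 1/(-62452244 + 137*(-98 - 34)) = 1/(-62452244 + 137*(-132)) = 1/(-62452244 - 18084) = 1/(-62470328) = -1/62470328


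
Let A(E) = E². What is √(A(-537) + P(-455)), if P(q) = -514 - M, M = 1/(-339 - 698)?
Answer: 2*√77387586133/1037 ≈ 536.52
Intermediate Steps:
M = -1/1037 (M = 1/(-1037) = -1/1037 ≈ -0.00096432)
P(q) = -533017/1037 (P(q) = -514 - 1*(-1/1037) = -514 + 1/1037 = -533017/1037)
√(A(-537) + P(-455)) = √((-537)² - 533017/1037) = √(288369 - 533017/1037) = √(298505636/1037) = 2*√77387586133/1037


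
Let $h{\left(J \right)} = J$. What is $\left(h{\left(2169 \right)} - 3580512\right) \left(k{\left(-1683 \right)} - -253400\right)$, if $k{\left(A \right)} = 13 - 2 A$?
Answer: $-918843337197$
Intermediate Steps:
$\left(h{\left(2169 \right)} - 3580512\right) \left(k{\left(-1683 \right)} - -253400\right) = \left(2169 - 3580512\right) \left(\left(13 - -3366\right) - -253400\right) = - 3578343 \left(\left(13 + 3366\right) + \left(-2215398 + 2468798\right)\right) = - 3578343 \left(3379 + 253400\right) = \left(-3578343\right) 256779 = -918843337197$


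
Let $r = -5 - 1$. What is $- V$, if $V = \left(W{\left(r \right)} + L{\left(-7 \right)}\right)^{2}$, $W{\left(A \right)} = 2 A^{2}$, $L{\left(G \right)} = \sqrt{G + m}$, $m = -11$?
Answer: $-5166 - 432 i \sqrt{2} \approx -5166.0 - 610.94 i$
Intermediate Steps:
$L{\left(G \right)} = \sqrt{-11 + G}$ ($L{\left(G \right)} = \sqrt{G - 11} = \sqrt{-11 + G}$)
$r = -6$ ($r = -5 - 1 = -6$)
$V = \left(72 + 3 i \sqrt{2}\right)^{2}$ ($V = \left(2 \left(-6\right)^{2} + \sqrt{-11 - 7}\right)^{2} = \left(2 \cdot 36 + \sqrt{-18}\right)^{2} = \left(72 + 3 i \sqrt{2}\right)^{2} \approx 5166.0 + 610.94 i$)
$- V = - (5166 + 432 i \sqrt{2}) = -5166 - 432 i \sqrt{2}$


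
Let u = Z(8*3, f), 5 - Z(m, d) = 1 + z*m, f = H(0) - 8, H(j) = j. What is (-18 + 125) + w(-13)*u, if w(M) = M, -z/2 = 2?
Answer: -1193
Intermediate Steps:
z = -4 (z = -2*2 = -4)
f = -8 (f = 0 - 8 = -8)
Z(m, d) = 4 + 4*m (Z(m, d) = 5 - (1 - 4*m) = 5 + (-1 + 4*m) = 4 + 4*m)
u = 100 (u = 4 + 4*(8*3) = 4 + 4*24 = 4 + 96 = 100)
(-18 + 125) + w(-13)*u = (-18 + 125) - 13*100 = 107 - 1300 = -1193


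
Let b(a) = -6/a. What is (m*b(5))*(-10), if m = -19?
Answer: -228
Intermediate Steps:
(m*b(5))*(-10) = -(-114)/5*(-10) = -19*(-6/5)*(-10) = (114/5)*(-10) = -228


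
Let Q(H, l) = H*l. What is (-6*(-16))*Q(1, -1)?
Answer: -96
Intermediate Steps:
(-6*(-16))*Q(1, -1) = (-6*(-16))*(1*(-1)) = 96*(-1) = -96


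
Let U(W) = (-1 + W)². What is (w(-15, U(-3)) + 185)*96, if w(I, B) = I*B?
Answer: -5280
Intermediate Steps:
w(I, B) = B*I
(w(-15, U(-3)) + 185)*96 = ((-1 - 3)²*(-15) + 185)*96 = ((-4)²*(-15) + 185)*96 = (16*(-15) + 185)*96 = (-240 + 185)*96 = -55*96 = -5280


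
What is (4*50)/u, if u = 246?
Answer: 100/123 ≈ 0.81301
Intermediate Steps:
(4*50)/u = (4*50)/246 = 200*(1/246) = 100/123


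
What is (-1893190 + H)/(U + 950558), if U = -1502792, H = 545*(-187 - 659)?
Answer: 1177130/276117 ≈ 4.2632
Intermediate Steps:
H = -461070 (H = 545*(-846) = -461070)
(-1893190 + H)/(U + 950558) = (-1893190 - 461070)/(-1502792 + 950558) = -2354260/(-552234) = -2354260*(-1/552234) = 1177130/276117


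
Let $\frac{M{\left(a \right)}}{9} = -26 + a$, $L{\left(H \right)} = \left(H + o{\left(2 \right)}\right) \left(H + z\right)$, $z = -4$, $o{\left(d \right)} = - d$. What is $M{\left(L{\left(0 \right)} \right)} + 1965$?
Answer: $1803$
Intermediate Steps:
$L{\left(H \right)} = \left(-4 + H\right) \left(-2 + H\right)$ ($L{\left(H \right)} = \left(H - 2\right) \left(H - 4\right) = \left(H - 2\right) \left(-4 + H\right) = \left(-2 + H\right) \left(-4 + H\right) = \left(-4 + H\right) \left(-2 + H\right)$)
$M{\left(a \right)} = -234 + 9 a$ ($M{\left(a \right)} = 9 \left(-26 + a\right) = -234 + 9 a$)
$M{\left(L{\left(0 \right)} \right)} + 1965 = \left(-234 + 9 \left(8 + 0^{2} - 0\right)\right) + 1965 = \left(-234 + 9 \left(8 + 0 + 0\right)\right) + 1965 = \left(-234 + 9 \cdot 8\right) + 1965 = \left(-234 + 72\right) + 1965 = -162 + 1965 = 1803$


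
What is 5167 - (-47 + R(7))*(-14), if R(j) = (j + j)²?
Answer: 7253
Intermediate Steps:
R(j) = 4*j² (R(j) = (2*j)² = 4*j²)
5167 - (-47 + R(7))*(-14) = 5167 - (-47 + 4*7²)*(-14) = 5167 - (-47 + 4*49)*(-14) = 5167 - (-47 + 196)*(-14) = 5167 - 149*(-14) = 5167 - 1*(-2086) = 5167 + 2086 = 7253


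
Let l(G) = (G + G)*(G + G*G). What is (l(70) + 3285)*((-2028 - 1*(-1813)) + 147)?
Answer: -47537780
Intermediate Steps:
l(G) = 2*G*(G + G**2) (l(G) = (2*G)*(G + G**2) = 2*G*(G + G**2))
(l(70) + 3285)*((-2028 - 1*(-1813)) + 147) = (2*70**2*(1 + 70) + 3285)*((-2028 - 1*(-1813)) + 147) = (2*4900*71 + 3285)*((-2028 + 1813) + 147) = (695800 + 3285)*(-215 + 147) = 699085*(-68) = -47537780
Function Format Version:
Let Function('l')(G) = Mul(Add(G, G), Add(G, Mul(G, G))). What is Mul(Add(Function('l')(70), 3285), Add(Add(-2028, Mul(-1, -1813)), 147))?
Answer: -47537780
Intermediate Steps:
Function('l')(G) = Mul(2, G, Add(G, Pow(G, 2))) (Function('l')(G) = Mul(Mul(2, G), Add(G, Pow(G, 2))) = Mul(2, G, Add(G, Pow(G, 2))))
Mul(Add(Function('l')(70), 3285), Add(Add(-2028, Mul(-1, -1813)), 147)) = Mul(Add(Mul(2, Pow(70, 2), Add(1, 70)), 3285), Add(Add(-2028, Mul(-1, -1813)), 147)) = Mul(Add(Mul(2, 4900, 71), 3285), Add(Add(-2028, 1813), 147)) = Mul(Add(695800, 3285), Add(-215, 147)) = Mul(699085, -68) = -47537780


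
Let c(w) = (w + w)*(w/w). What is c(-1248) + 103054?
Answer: 100558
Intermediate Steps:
c(w) = 2*w (c(w) = (2*w)*1 = 2*w)
c(-1248) + 103054 = 2*(-1248) + 103054 = -2496 + 103054 = 100558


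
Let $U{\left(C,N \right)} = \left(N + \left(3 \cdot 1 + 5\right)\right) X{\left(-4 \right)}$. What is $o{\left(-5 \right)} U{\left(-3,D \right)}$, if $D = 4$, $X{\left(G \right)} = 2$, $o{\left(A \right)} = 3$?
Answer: $72$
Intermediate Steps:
$U{\left(C,N \right)} = 16 + 2 N$ ($U{\left(C,N \right)} = \left(N + \left(3 \cdot 1 + 5\right)\right) 2 = \left(N + \left(3 + 5\right)\right) 2 = \left(N + 8\right) 2 = \left(8 + N\right) 2 = 16 + 2 N$)
$o{\left(-5 \right)} U{\left(-3,D \right)} = 3 \left(16 + 2 \cdot 4\right) = 3 \left(16 + 8\right) = 3 \cdot 24 = 72$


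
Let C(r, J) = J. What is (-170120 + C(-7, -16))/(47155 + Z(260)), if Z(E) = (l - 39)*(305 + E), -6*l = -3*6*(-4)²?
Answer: -21267/6530 ≈ -3.2568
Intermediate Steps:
l = 48 (l = -(-3*6)*(-4)²/6 = -(-3)*16 = -⅙*(-288) = 48)
Z(E) = 2745 + 9*E (Z(E) = (48 - 39)*(305 + E) = 9*(305 + E) = 2745 + 9*E)
(-170120 + C(-7, -16))/(47155 + Z(260)) = (-170120 - 16)/(47155 + (2745 + 9*260)) = -170136/(47155 + (2745 + 2340)) = -170136/(47155 + 5085) = -170136/52240 = -170136*1/52240 = -21267/6530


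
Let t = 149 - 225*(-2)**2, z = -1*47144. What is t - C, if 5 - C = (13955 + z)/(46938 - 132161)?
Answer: -64395399/85223 ≈ -755.61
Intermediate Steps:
z = -47144
t = -751 (t = 149 - 225*4 = 149 - 900 = -751)
C = 392926/85223 (C = 5 - (13955 - 47144)/(46938 - 132161) = 5 - (-33189)/(-85223) = 5 - (-33189)*(-1)/85223 = 5 - 1*33189/85223 = 5 - 33189/85223 = 392926/85223 ≈ 4.6106)
t - C = -751 - 1*392926/85223 = -751 - 392926/85223 = -64395399/85223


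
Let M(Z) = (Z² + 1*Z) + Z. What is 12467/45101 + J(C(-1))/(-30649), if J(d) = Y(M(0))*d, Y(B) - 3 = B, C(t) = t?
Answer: 54605198/197471507 ≈ 0.27652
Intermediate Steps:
M(Z) = Z² + 2*Z (M(Z) = (Z² + Z) + Z = (Z + Z²) + Z = Z² + 2*Z)
Y(B) = 3 + B
J(d) = 3*d (J(d) = (3 + 0*(2 + 0))*d = (3 + 0*2)*d = (3 + 0)*d = 3*d)
12467/45101 + J(C(-1))/(-30649) = 12467/45101 + (3*(-1))/(-30649) = 12467*(1/45101) - 3*(-1/30649) = 1781/6443 + 3/30649 = 54605198/197471507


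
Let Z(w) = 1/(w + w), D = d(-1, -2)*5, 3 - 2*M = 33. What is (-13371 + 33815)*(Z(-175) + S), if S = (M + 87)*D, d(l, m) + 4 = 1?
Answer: -3863926222/175 ≈ -2.2080e+7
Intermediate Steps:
M = -15 (M = 3/2 - 1/2*33 = 3/2 - 33/2 = -15)
d(l, m) = -3 (d(l, m) = -4 + 1 = -3)
D = -15 (D = -3*5 = -15)
S = -1080 (S = (-15 + 87)*(-15) = 72*(-15) = -1080)
Z(w) = 1/(2*w)
(-13371 + 33815)*(Z(-175) + S) = (-13371 + 33815)*((1/2)/(-175) - 1080) = 20444*((1/2)*(-1/175) - 1080) = 20444*(-1/350 - 1080) = 20444*(-378001/350) = -3863926222/175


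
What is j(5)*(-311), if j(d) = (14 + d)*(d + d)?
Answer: -59090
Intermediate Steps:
j(d) = 2*d*(14 + d) (j(d) = (14 + d)*(2*d) = 2*d*(14 + d))
j(5)*(-311) = (2*5*(14 + 5))*(-311) = (2*5*19)*(-311) = 190*(-311) = -59090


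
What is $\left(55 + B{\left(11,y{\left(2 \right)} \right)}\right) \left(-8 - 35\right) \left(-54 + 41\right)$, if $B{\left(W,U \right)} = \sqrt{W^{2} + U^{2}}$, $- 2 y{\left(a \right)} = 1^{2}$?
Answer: $30745 + \frac{559 \sqrt{485}}{2} \approx 36900.0$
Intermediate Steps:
$y{\left(a \right)} = - \frac{1}{2}$ ($y{\left(a \right)} = - \frac{1^{2}}{2} = \left(- \frac{1}{2}\right) 1 = - \frac{1}{2}$)
$B{\left(W,U \right)} = \sqrt{U^{2} + W^{2}}$
$\left(55 + B{\left(11,y{\left(2 \right)} \right)}\right) \left(-8 - 35\right) \left(-54 + 41\right) = \left(55 + \sqrt{\left(- \frac{1}{2}\right)^{2} + 11^{2}}\right) \left(-8 - 35\right) \left(-54 + 41\right) = \left(55 + \sqrt{\frac{1}{4} + 121}\right) \left(\left(-43\right) \left(-13\right)\right) = \left(55 + \sqrt{\frac{485}{4}}\right) 559 = \left(55 + \frac{\sqrt{485}}{2}\right) 559 = 30745 + \frac{559 \sqrt{485}}{2}$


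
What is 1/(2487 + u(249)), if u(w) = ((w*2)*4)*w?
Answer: 1/498495 ≈ 2.0060e-6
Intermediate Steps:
u(w) = 8*w² (u(w) = ((2*w)*4)*w = (8*w)*w = 8*w²)
1/(2487 + u(249)) = 1/(2487 + 8*249²) = 1/(2487 + 8*62001) = 1/(2487 + 496008) = 1/498495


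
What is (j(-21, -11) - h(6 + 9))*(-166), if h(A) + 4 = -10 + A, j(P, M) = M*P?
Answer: -38180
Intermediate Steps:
h(A) = -14 + A (h(A) = -4 + (-10 + A) = -14 + A)
(j(-21, -11) - h(6 + 9))*(-166) = (-11*(-21) - (-14 + (6 + 9)))*(-166) = (231 - (-14 + 15))*(-166) = (231 - 1*1)*(-166) = (231 - 1)*(-166) = 230*(-166) = -38180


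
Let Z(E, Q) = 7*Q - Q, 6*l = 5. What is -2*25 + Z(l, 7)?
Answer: -8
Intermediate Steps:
l = 5/6 (l = (1/6)*5 = 5/6 ≈ 0.83333)
Z(E, Q) = 6*Q
-2*25 + Z(l, 7) = -2*25 + 6*7 = -50 + 42 = -8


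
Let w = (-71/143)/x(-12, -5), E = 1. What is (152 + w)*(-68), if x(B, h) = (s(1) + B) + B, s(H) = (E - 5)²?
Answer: -2957303/286 ≈ -10340.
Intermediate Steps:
s(H) = 16 (s(H) = (1 - 5)² = (-4)² = 16)
x(B, h) = 16 + 2*B (x(B, h) = (16 + B) + B = 16 + 2*B)
w = 71/1144 (w = (-71/143)/(16 + 2*(-12)) = (-71*1/143)/(16 - 24) = -71/143/(-8) = -71/143*(-⅛) = 71/1144 ≈ 0.062063)
(152 + w)*(-68) = (152 + 71/1144)*(-68) = (173959/1144)*(-68) = -2957303/286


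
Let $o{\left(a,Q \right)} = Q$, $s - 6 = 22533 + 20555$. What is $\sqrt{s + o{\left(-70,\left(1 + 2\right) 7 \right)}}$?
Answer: $\sqrt{43115} \approx 207.64$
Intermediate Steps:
$s = 43094$ ($s = 6 + \left(22533 + 20555\right) = 6 + 43088 = 43094$)
$\sqrt{s + o{\left(-70,\left(1 + 2\right) 7 \right)}} = \sqrt{43094 + \left(1 + 2\right) 7} = \sqrt{43094 + 3 \cdot 7} = \sqrt{43094 + 21} = \sqrt{43115}$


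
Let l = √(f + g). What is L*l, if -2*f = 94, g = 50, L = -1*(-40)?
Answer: 40*√3 ≈ 69.282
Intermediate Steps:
L = 40
f = -47 (f = -½*94 = -47)
l = √3 (l = √(-47 + 50) = √3 ≈ 1.7320)
L*l = 40*√3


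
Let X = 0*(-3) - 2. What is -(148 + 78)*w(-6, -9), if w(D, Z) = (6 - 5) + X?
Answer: 226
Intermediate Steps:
X = -2 (X = 0 - 2 = -2)
w(D, Z) = -1 (w(D, Z) = (6 - 5) - 2 = 1 - 2 = -1)
-(148 + 78)*w(-6, -9) = -(148 + 78)*(-1) = -226*(-1) = -1*(-226) = 226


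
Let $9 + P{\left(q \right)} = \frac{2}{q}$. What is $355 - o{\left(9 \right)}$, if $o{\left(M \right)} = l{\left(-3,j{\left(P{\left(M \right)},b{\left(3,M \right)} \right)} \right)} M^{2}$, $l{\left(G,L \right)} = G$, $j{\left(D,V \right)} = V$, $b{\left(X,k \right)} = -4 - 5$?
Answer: $598$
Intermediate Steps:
$P{\left(q \right)} = -9 + \frac{2}{q}$
$b{\left(X,k \right)} = -9$ ($b{\left(X,k \right)} = -4 - 5 = -9$)
$o{\left(M \right)} = - 3 M^{2}$
$355 - o{\left(9 \right)} = 355 - - 3 \cdot 9^{2} = 355 - \left(-3\right) 81 = 355 - -243 = 355 + 243 = 598$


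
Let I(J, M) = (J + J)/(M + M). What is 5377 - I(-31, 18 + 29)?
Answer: 252750/47 ≈ 5377.7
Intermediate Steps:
I(J, M) = J/M (I(J, M) = (2*J)/((2*M)) = (2*J)*(1/(2*M)) = J/M)
5377 - I(-31, 18 + 29) = 5377 - (-31)/(18 + 29) = 5377 - (-31)/47 = 5377 - 1*(-31/47) = 5377 + 31/47 = 252750/47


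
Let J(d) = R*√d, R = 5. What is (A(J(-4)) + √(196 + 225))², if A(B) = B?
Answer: (√421 + 10*I)² ≈ 321.0 + 410.37*I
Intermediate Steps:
J(d) = 5*√d
(A(J(-4)) + √(196 + 225))² = (5*√(-4) + √(196 + 225))² = (5*(2*I) + √421)² = (10*I + √421)² = (√421 + 10*I)²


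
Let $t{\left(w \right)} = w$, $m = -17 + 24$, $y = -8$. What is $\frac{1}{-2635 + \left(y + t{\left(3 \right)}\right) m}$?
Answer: $- \frac{1}{2670} \approx -0.00037453$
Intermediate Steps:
$m = 7$
$\frac{1}{-2635 + \left(y + t{\left(3 \right)}\right) m} = \frac{1}{-2635 + \left(-8 + 3\right) 7} = \frac{1}{-2635 - 35} = \frac{1}{-2670} = - \frac{1}{2670}$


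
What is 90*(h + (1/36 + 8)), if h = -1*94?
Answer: -15475/2 ≈ -7737.5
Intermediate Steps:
h = -94
90*(h + (1/36 + 8)) = 90*(-94 + (1/36 + 8)) = 90*(-94 + 289/36) = 90*(-3095/36) = -15475/2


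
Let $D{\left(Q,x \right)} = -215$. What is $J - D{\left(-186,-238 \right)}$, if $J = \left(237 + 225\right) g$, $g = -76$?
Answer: $-34897$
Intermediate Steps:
$J = -35112$ ($J = \left(237 + 225\right) \left(-76\right) = 462 \left(-76\right) = -35112$)
$J - D{\left(-186,-238 \right)} = -35112 - -215 = -35112 + 215 = -34897$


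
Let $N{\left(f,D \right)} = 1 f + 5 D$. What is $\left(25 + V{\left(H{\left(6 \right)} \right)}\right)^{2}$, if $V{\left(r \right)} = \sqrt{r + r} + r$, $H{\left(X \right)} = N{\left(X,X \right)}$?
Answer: $3793 + 732 \sqrt{2} \approx 4828.2$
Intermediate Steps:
$N{\left(f,D \right)} = f + 5 D$
$H{\left(X \right)} = 6 X$ ($H{\left(X \right)} = X + 5 X = 6 X$)
$V{\left(r \right)} = r + \sqrt{2} \sqrt{r}$ ($V{\left(r \right)} = \sqrt{2 r} + r = \sqrt{2} \sqrt{r} + r = r + \sqrt{2} \sqrt{r}$)
$\left(25 + V{\left(H{\left(6 \right)} \right)}\right)^{2} = \left(25 + \left(6 \cdot 6 + \sqrt{2} \sqrt{6 \cdot 6}\right)\right)^{2} = \left(25 + \left(36 + \sqrt{2} \sqrt{36}\right)\right)^{2} = \left(25 + \left(36 + \sqrt{2} \cdot 6\right)\right)^{2} = \left(25 + \left(36 + 6 \sqrt{2}\right)\right)^{2} = \left(61 + 6 \sqrt{2}\right)^{2}$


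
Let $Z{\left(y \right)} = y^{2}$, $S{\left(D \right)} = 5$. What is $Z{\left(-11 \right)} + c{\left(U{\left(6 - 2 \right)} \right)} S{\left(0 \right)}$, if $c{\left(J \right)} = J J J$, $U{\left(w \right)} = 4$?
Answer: $441$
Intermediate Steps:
$c{\left(J \right)} = J^{3}$ ($c{\left(J \right)} = J^{2} J = J^{3}$)
$Z{\left(-11 \right)} + c{\left(U{\left(6 - 2 \right)} \right)} S{\left(0 \right)} = \left(-11\right)^{2} + 4^{3} \cdot 5 = 121 + 64 \cdot 5 = 121 + 320 = 441$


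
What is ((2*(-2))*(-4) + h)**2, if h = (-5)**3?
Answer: 11881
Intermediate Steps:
h = -125
((2*(-2))*(-4) + h)**2 = ((2*(-2))*(-4) - 125)**2 = (-4*(-4) - 125)**2 = (16 - 125)**2 = (-109)**2 = 11881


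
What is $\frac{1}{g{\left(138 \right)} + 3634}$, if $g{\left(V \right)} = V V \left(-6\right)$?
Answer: $- \frac{1}{110630} \approx -9.0391 \cdot 10^{-6}$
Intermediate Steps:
$g{\left(V \right)} = - 6 V^{2}$ ($g{\left(V \right)} = V^{2} \left(-6\right) = - 6 V^{2}$)
$\frac{1}{g{\left(138 \right)} + 3634} = \frac{1}{- 6 \cdot 138^{2} + 3634} = \frac{1}{\left(-6\right) 19044 + 3634} = \frac{1}{-114264 + 3634} = \frac{1}{-110630} = - \frac{1}{110630}$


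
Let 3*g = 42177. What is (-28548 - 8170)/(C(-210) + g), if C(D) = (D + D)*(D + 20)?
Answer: -36718/93859 ≈ -0.39120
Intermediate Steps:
C(D) = 2*D*(20 + D) (C(D) = (2*D)*(20 + D) = 2*D*(20 + D))
g = 14059 (g = (1/3)*42177 = 14059)
(-28548 - 8170)/(C(-210) + g) = (-28548 - 8170)/(2*(-210)*(20 - 210) + 14059) = -36718/(2*(-210)*(-190) + 14059) = -36718/(79800 + 14059) = -36718/93859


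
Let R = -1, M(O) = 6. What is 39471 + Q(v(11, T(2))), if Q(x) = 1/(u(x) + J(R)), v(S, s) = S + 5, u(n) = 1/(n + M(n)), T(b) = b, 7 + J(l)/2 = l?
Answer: 13854299/351 ≈ 39471.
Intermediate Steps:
J(l) = -14 + 2*l
u(n) = 1/(6 + n) (u(n) = 1/(n + 6) = 1/(6 + n))
v(S, s) = 5 + S
Q(x) = 1/(-16 + 1/(6 + x)) (Q(x) = 1/(1/(6 + x) + (-14 + 2*(-1))) = 1/(1/(6 + x) + (-14 - 2)) = 1/(1/(6 + x) - 16) = 1/(-16 + 1/(6 + x)))
39471 + Q(v(11, T(2))) = 39471 + (-6 - (5 + 11))/(95 + 16*(5 + 11)) = 39471 + (-6 - 1*16)/(95 + 16*16) = 39471 + (-6 - 16)/(95 + 256) = 39471 - 22/351 = 13854299/351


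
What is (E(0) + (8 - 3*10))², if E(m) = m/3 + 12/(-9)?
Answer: 4900/9 ≈ 544.44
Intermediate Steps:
E(m) = -4/3 + m/3 (E(m) = m*(⅓) + 12*(-⅑) = m/3 - 4/3 = -4/3 + m/3)
(E(0) + (8 - 3*10))² = ((-4/3 + (⅓)*0) + (8 - 3*10))² = ((-4/3 + 0) + (8 - 30))² = (-4/3 - 22)² = (-70/3)² = 4900/9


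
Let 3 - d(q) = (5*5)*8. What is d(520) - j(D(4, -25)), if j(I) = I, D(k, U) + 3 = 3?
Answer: -197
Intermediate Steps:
D(k, U) = 0 (D(k, U) = -3 + 3 = 0)
d(q) = -197 (d(q) = 3 - 5*5*8 = 3 - 25*8 = 3 - 1*200 = 3 - 200 = -197)
d(520) - j(D(4, -25)) = -197 - 1*0 = -197 + 0 = -197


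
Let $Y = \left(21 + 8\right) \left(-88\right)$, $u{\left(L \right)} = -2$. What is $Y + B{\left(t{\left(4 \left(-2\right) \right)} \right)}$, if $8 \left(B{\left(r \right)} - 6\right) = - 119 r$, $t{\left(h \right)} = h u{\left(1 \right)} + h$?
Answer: $-2665$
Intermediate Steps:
$t{\left(h \right)} = - h$ ($t{\left(h \right)} = h \left(-2\right) + h = - 2 h + h = - h$)
$B{\left(r \right)} = 6 - \frac{119 r}{8}$ ($B{\left(r \right)} = 6 + \frac{\left(-119\right) r}{8} = 6 - \frac{119 r}{8}$)
$Y = -2552$ ($Y = 29 \left(-88\right) = -2552$)
$Y + B{\left(t{\left(4 \left(-2\right) \right)} \right)} = -2552 + \left(6 - \frac{119 \left(- 4 \left(-2\right)\right)}{8}\right) = -2552 + \left(6 - \frac{119 \left(\left(-1\right) \left(-8\right)\right)}{8}\right) = -2552 + \left(6 - 119\right) = -2552 - 113 = -2665$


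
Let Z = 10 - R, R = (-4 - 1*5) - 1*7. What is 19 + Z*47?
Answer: 1241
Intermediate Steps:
R = -16 (R = (-4 - 5) - 7 = -9 - 7 = -16)
Z = 26 (Z = 10 - 1*(-16) = 10 + 16 = 26)
19 + Z*47 = 19 + 26*47 = 19 + 1222 = 1241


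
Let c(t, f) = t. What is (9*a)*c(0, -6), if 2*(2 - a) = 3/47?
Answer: 0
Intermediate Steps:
a = 185/94 (a = 2 - 3/(2*47) = 2 - ½*3/47 = 2 - 3/94 = 185/94 ≈ 1.9681)
(9*a)*c(0, -6) = (9*(185/94))*0 = (1665/94)*0 = 0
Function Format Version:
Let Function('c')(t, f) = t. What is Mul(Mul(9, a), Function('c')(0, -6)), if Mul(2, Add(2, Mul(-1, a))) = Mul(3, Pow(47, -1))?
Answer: 0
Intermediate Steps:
a = Rational(185, 94) (a = Add(2, Mul(Rational(-1, 2), Mul(3, Pow(47, -1)))) = Add(2, Mul(Rational(-1, 2), Mul(3, Rational(1, 47)))) = Add(2, Mul(Rational(-1, 2), Rational(3, 47))) = Add(2, Rational(-3, 94)) = Rational(185, 94) ≈ 1.9681)
Mul(Mul(9, a), Function('c')(0, -6)) = Mul(Mul(9, Rational(185, 94)), 0) = Mul(Rational(1665, 94), 0) = 0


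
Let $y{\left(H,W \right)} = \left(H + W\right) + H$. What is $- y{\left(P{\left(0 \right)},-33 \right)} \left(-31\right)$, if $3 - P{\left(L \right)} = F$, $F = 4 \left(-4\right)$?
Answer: $155$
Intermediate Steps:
$F = -16$
$P{\left(L \right)} = 19$ ($P{\left(L \right)} = 3 - -16 = 3 + 16 = 19$)
$y{\left(H,W \right)} = W + 2 H$
$- y{\left(P{\left(0 \right)},-33 \right)} \left(-31\right) = - (-33 + 2 \cdot 19) \left(-31\right) = - (-33 + 38) \left(-31\right) = \left(-1\right) 5 \left(-31\right) = \left(-5\right) \left(-31\right) = 155$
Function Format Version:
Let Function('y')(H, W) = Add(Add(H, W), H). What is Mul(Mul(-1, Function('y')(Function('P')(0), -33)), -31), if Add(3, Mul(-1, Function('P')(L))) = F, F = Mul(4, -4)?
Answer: 155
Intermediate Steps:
F = -16
Function('P')(L) = 19 (Function('P')(L) = Add(3, Mul(-1, -16)) = Add(3, 16) = 19)
Function('y')(H, W) = Add(W, Mul(2, H))
Mul(Mul(-1, Function('y')(Function('P')(0), -33)), -31) = Mul(Mul(-1, Add(-33, Mul(2, 19))), -31) = Mul(Mul(-1, Add(-33, 38)), -31) = Mul(Mul(-1, 5), -31) = Mul(-5, -31) = 155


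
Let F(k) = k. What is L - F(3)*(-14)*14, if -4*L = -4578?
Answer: 3465/2 ≈ 1732.5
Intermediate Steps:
L = 2289/2 (L = -1/4*(-4578) = 2289/2 ≈ 1144.5)
L - F(3)*(-14)*14 = 2289/2 - 3*(-14)*14 = 2289/2 - (-42)*14 = 2289/2 - 1*(-588) = 2289/2 + 588 = 3465/2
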